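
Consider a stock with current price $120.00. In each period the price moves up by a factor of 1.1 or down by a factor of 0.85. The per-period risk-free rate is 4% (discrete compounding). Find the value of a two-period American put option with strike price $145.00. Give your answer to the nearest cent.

Risk-neutral probability p = (1 + 0.04 − 0.85)/(1.1 − 0.85) = 0.1900/0.2500 = 0.7600
Terminal stock prices: S_uu = 145.2, S_ud = 112.2, S_dd = 86.7
Terminal payoffs (K − S): max(-0.2, 0) = 0, max(32.8, 0) = 32.8, max(58.3, 0) = 58.3
Node u (S = 132): continuation = 1/1.04·[0.7600·0.0000 + 0.2400·32.8000] = 7.5692; exercise value = 13.0000 > continuation, so V_u = 13.0000 (exercise)
Node d (S = 102): continuation = 1/1.04·[0.7600·32.8000 + 0.2400·58.3000] = 37.4231; exercise value = 43.0000 > continuation, so V_d = 43.0000 (exercise)
Node 0 (S = 120): continuation = 1/1.04·[0.7600·13.0000 + 0.2400·43.0000] = 19.4231; exercise value = 25.0000 > continuation, so V_0 = 25.0000 (exercise)

$25.00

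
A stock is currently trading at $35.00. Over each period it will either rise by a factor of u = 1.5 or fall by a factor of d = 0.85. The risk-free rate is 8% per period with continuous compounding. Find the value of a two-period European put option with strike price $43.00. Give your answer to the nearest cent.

$6.20

Risk-neutral probability p = (e^0.08 − 0.85)/(1.5 − 0.85) = 0.2333/0.6500 = 0.3589
Terminal stock prices: S_uu = 78.75, S_ud = 44.62, S_dd = 25.29
Terminal payoffs (K − S): max(-35.75, 0) = 0, max(-1.625, 0) = 0, max(17.71, 0) = 17.71
Node u (S = 52.5): V_u = e^(−0.08)·[0.3589·0.0000 + 0.6411·0.0000] = 0.0000
Node d (S = 29.75): V_d = e^(−0.08)·[0.3589·0.0000 + 0.6411·17.7125] = 10.4824
Node 0 (S = 35): V_0 = e^(−0.08)·[0.3589·0.0000 + 0.6411·10.4824] = 6.2035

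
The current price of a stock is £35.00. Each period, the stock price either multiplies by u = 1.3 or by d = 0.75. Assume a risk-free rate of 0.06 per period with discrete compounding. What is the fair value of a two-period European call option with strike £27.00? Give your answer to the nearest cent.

£12.21

Risk-neutral probability p = (1 + 0.06 − 0.75)/(1.3 − 0.75) = 0.3100/0.5500 = 0.5636
Terminal stock prices: S_uu = 59.15, S_ud = 34.12, S_dd = 19.69
Terminal payoffs (S − K): max(32.15, 0) = 32.15, max(7.125, 0) = 7.125, max(-7.312, 0) = 0
Node u (S = 45.5): V_u = 1/1.06·[0.5636·32.1500 + 0.4364·7.1250] = 20.0283
Node d (S = 26.25): V_d = 1/1.06·[0.5636·7.1250 + 0.4364·0.0000] = 3.7886
Node 0 (S = 35): V_0 = 1/1.06·[0.5636·20.0283 + 0.4364·3.7886] = 12.2093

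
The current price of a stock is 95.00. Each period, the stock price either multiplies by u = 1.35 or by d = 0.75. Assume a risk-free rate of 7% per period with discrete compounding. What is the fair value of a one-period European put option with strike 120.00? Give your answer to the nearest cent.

21.26

Risk-neutral probability p = (1 + 0.07 − 0.75)/(1.35 − 0.75) = 0.3200/0.6000 = 0.5333
Terminal stock prices: S_u = 128.2, S_d = 71.25
Terminal payoffs (K − S): max(-8.25, 0) = 0, max(48.75, 0) = 48.75
Node 0 (S = 95): V_0 = 1/1.07·[0.5333·0.0000 + 0.4667·48.7500] = 21.2617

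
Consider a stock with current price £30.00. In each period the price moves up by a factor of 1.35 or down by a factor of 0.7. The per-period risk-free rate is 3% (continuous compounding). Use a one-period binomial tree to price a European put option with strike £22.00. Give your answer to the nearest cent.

Risk-neutral probability p = (e^0.03 − 0.7)/(1.35 − 0.7) = 0.3305/0.6500 = 0.5084
Terminal stock prices: S_u = 40.5, S_d = 21
Terminal payoffs (K − S): max(-18.5, 0) = 0, max(1, 0) = 1
Node 0 (S = 30): V_0 = e^(−0.03)·[0.5084·0.0000 + 0.4916·1.0000] = 0.4771

£0.48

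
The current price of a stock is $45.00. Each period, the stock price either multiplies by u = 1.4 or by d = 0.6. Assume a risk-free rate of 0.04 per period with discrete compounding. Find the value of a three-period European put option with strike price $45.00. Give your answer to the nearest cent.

Risk-neutral probability p = (1 + 0.04 − 0.6)/(1.4 − 0.6) = 0.4400/0.8000 = 0.5500
Terminal stock prices: S_uuu = 123.5, S_uud = 52.92, S_udd = 22.68, S_ddd = 9.72
Terminal payoffs (K − S): max(-78.48, 0) = 0, max(-7.92, 0) = 0, max(22.32, 0) = 22.32, max(35.28, 0) = 35.28
Node uu (S = 88.2): V_uu = 1/1.04·[0.5500·0.0000 + 0.4500·0.0000] = 0.0000
Node ud (S = 37.8): V_ud = 1/1.04·[0.5500·0.0000 + 0.4500·22.3200] = 9.6577
Node dd (S = 16.2): V_dd = 1/1.04·[0.5500·22.3200 + 0.4500·35.2800] = 27.0692
Node u (S = 63): V_u = 1/1.04·[0.5500·0.0000 + 0.4500·9.6577] = 4.1788
Node d (S = 27): V_d = 1/1.04·[0.5500·9.6577 + 0.4500·27.0692] = 16.8201
Node 0 (S = 45): V_0 = 1/1.04·[0.5500·4.1788 + 0.4500·16.8201] = 9.4879

$9.49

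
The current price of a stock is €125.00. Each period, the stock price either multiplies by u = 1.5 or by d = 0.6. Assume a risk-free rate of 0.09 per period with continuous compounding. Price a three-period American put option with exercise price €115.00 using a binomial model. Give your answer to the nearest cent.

€20.53

Risk-neutral probability p = (e^0.09 − 0.6)/(1.5 − 0.6) = 0.4942/0.9000 = 0.5491
Terminal stock prices: S_uuu = 421.9, S_uud = 168.8, S_udd = 67.5, S_ddd = 27
Terminal payoffs (K − S): max(-306.9, 0) = 0, max(-53.75, 0) = 0, max(47.5, 0) = 47.5, max(88, 0) = 88
Node uu (S = 281.2): continuation = e^(−0.09)·[0.5491·0.0000 + 0.4509·0.0000] = 0.0000; exercise value = 0.0000 ≤ continuation, so V_uu = 0.0000
Node ud (S = 112.5): continuation = e^(−0.09)·[0.5491·0.0000 + 0.4509·47.5000] = 19.5751; exercise value = 2.5000 ≤ continuation, so V_ud = 19.5751
Node dd (S = 45): continuation = e^(−0.09)·[0.5491·47.5000 + 0.4509·88.0000] = 60.1021; exercise value = 70.0000 > continuation, so V_dd = 70.0000 (exercise)
Node u (S = 187.5): continuation = e^(−0.09)·[0.5491·0.0000 + 0.4509·19.5751] = 8.0670; exercise value = 0.0000 ≤ continuation, so V_u = 8.0670
Node d (S = 75): continuation = e^(−0.09)·[0.5491·19.5751 + 0.4509·70.0000] = 38.6708; exercise value = 40.0000 > continuation, so V_d = 40.0000 (exercise)
Node 0 (S = 125): continuation = e^(−0.09)·[0.5491·8.0670 + 0.4509·40.0000] = 20.5325; exercise value = 0.0000 ≤ continuation, so V_0 = 20.5325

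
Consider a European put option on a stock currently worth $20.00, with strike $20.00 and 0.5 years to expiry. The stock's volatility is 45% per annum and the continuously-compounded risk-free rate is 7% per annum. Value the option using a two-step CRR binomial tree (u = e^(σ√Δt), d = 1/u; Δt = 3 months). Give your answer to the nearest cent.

CRR parameters: u = e^(σ√Δt) = e^(0.45·√0.25) = 1.2523, d = 1/u = 0.7985
Per-period rate: rΔt = 0.07·0.25 = 0.0175, so R = e^0.0175 = 1.0177
Risk-neutral probability p = (e^0.0175 − 0.7985)/(1.2523 − 0.7985) = 0.2191/0.4538 = 0.4829
Terminal stock prices: S_uu = 31.37, S_ud = 20, S_dd = 12.75
Terminal payoffs (K − S): max(-11.37, 0) = 0, max(0, 0) = 0, max(7.247, 0) = 7.247
Node u (S = 25.05): V_u = e^(−0.0175)·[0.4829·0.0000 + 0.5171·0.0000] = 0.0000
Node d (S = 15.97): V_d = e^(−0.0175)·[0.4829·0.0000 + 0.5171·7.2474] = 3.6827
Node 0 (S = 20): V_0 = e^(−0.0175)·[0.4829·0.0000 + 0.5171·3.6827] = 1.8713

$1.87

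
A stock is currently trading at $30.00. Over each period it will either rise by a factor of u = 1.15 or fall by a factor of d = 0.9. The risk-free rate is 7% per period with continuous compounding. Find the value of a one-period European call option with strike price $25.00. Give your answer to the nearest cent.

Risk-neutral probability p = (e^0.07 − 0.9)/(1.15 − 0.9) = 0.1725/0.2500 = 0.6900
Terminal stock prices: S_u = 34.5, S_d = 27
Terminal payoffs (S − K): max(9.5, 0) = 9.5, max(2, 0) = 2
Node 0 (S = 30): V_0 = e^(−0.07)·[0.6900·9.5000 + 0.3100·2.0000] = 6.6902

$6.69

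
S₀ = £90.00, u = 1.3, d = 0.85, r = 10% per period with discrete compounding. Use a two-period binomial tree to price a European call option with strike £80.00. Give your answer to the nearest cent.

Risk-neutral probability p = (1 + 0.1 − 0.85)/(1.3 − 0.85) = 0.2500/0.4500 = 0.5556
Terminal stock prices: S_uu = 152.1, S_ud = 99.45, S_dd = 65.02
Terminal payoffs (S − K): max(72.1, 0) = 72.1, max(19.45, 0) = 19.45, max(-14.98, 0) = 0
Node u (S = 117): V_u = 1/1.1·[0.5556·72.1000 + 0.4444·19.4500] = 44.2727
Node d (S = 76.5): V_d = 1/1.1·[0.5556·19.4500 + 0.4444·0.0000] = 9.8232
Node 0 (S = 90): V_0 = 1/1.1·[0.5556·44.2727 + 0.4444·9.8232] = 26.3289

£26.33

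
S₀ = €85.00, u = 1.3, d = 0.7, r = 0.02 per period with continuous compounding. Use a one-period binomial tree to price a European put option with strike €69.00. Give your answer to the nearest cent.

Risk-neutral probability p = (e^0.02 − 0.7)/(1.3 − 0.7) = 0.3202/0.6000 = 0.5337
Terminal stock prices: S_u = 110.5, S_d = 59.5
Terminal payoffs (K − S): max(-41.5, 0) = 0, max(9.5, 0) = 9.5
Node 0 (S = 85): V_0 = e^(−0.02)·[0.5337·0.0000 + 0.4663·9.5000] = 4.3424

€4.34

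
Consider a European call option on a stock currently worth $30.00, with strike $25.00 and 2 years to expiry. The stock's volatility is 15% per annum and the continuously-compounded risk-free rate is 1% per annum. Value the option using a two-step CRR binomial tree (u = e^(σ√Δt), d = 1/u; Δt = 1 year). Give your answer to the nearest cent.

CRR parameters: u = e^(σ√Δt) = e^(0.15·√1) = 1.1618, d = 1/u = 0.8607
Per-period rate: rΔt = 0.01·1 = 0.01, so R = e^0.01 = 1.0101
Risk-neutral probability p = (e^0.01 − 0.8607)/(1.1618 − 0.8607) = 0.1493/0.3011 = 0.4959
Terminal stock prices: S_uu = 40.5, S_ud = 30, S_dd = 22.22
Terminal payoffs (S − K): max(15.5, 0) = 15.5, max(5, 0) = 5, max(-2.775, 0) = 0
Node u (S = 34.86): V_u = e^(−0.01)·[0.4959·15.4958 + 0.5041·5.0000] = 10.1038
Node d (S = 25.82): V_d = e^(−0.01)·[0.4959·5.0000 + 0.5041·0.0000] = 2.4551
Node 0 (S = 30): V_0 = e^(−0.01)·[0.4959·10.1038 + 0.5041·2.4551] = 6.1862

$6.19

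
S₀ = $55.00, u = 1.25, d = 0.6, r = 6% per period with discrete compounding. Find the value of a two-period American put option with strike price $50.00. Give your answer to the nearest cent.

Risk-neutral probability p = (1 + 0.06 − 0.6)/(1.25 − 0.6) = 0.4600/0.6500 = 0.7077
Terminal stock prices: S_uu = 85.94, S_ud = 41.25, S_dd = 19.8
Terminal payoffs (K − S): max(-35.94, 0) = 0, max(8.75, 0) = 8.75, max(30.2, 0) = 30.2
Node u (S = 68.75): continuation = 1/1.06·[0.7077·0.0000 + 0.2923·8.7500] = 2.4129; exercise value = 0.0000 ≤ continuation, so V_u = 2.4129
Node d (S = 33): continuation = 1/1.06·[0.7077·8.7500 + 0.2923·30.2000] = 14.1698; exercise value = 17.0000 > continuation, so V_d = 17.0000 (exercise)
Node 0 (S = 55): continuation = 1/1.06·[0.7077·2.4129 + 0.2923·17.0000] = 6.2989; exercise value = 0.0000 ≤ continuation, so V_0 = 6.2989

$6.30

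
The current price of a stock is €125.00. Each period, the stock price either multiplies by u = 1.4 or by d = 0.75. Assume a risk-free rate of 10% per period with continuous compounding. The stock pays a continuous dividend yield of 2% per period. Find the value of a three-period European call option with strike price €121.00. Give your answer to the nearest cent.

€40.04

Per-period risk-free factor R = e^0.1 = 1.1052; dividend-adjusted growth = e^(0.1−0.02) = 1.0833.
Risk-neutral probability p = (1.0833 − 0.75)/(1.4 − 0.75) = 0.3333/0.6500 = 0.5127
Terminal stock prices: S_uuu = 343, S_uud = 183.7, S_udd = 98.44, S_ddd = 52.73
Terminal payoffs (S − K): max(222, 0) = 222, max(62.75, 0) = 62.75, max(-22.56, 0) = 0, max(-68.27, 0) = 0
Node uu (S = 245): V_uu = e^(−0.1)·[0.5127·222.0000 + 0.4873·62.7500] = 130.6633
Node ud (S = 131.2): V_ud = e^(−0.1)·[0.5127·62.7500 + 0.4873·0.0000] = 29.1132
Node dd (S = 70.31): V_dd = e^(−0.1)·[0.5127·0.0000 + 0.4873·0.0000] = 0.0000
Node u (S = 175): V_u = e^(−0.1)·[0.5127·130.6633 + 0.4873·29.1132] = 73.4574
Node d (S = 93.75): V_d = e^(−0.1)·[0.5127·29.1132 + 0.4873·0.0000] = 13.5072
Node 0 (S = 125): V_0 = e^(−0.1)·[0.5127·73.4574 + 0.4873·13.5072] = 40.0360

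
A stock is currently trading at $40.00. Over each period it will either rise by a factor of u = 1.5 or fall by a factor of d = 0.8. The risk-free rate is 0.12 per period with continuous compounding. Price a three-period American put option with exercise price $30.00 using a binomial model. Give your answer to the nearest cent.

Risk-neutral probability p = (e^0.12 − 0.8)/(1.5 − 0.8) = 0.3275/0.7000 = 0.4679
Terminal stock prices: S_uuu = 135, S_uud = 72, S_udd = 38.4, S_ddd = 20.48
Terminal payoffs (K − S): max(-105, 0) = 0, max(-42, 0) = 0, max(-8.4, 0) = 0, max(9.52, 0) = 9.52
Node uu (S = 90): continuation = e^(−0.12)·[0.4679·0.0000 + 0.5321·0.0000] = 0.0000; exercise value = 0.0000 ≤ continuation, so V_uu = 0.0000
Node ud (S = 48): continuation = e^(−0.12)·[0.4679·0.0000 + 0.5321·0.0000] = 0.0000; exercise value = 0.0000 ≤ continuation, so V_ud = 0.0000
Node dd (S = 25.6): continuation = e^(−0.12)·[0.4679·0.0000 + 0.5321·9.5200] = 4.4932; exercise value = 4.4000 ≤ continuation, so V_dd = 4.4932
Node u (S = 60): continuation = e^(−0.12)·[0.4679·0.0000 + 0.5321·0.0000] = 0.0000; exercise value = 0.0000 ≤ continuation, so V_u = 0.0000
Node d (S = 32): continuation = e^(−0.12)·[0.4679·0.0000 + 0.5321·4.4932] = 2.1207; exercise value = 0.0000 ≤ continuation, so V_d = 2.1207
Node 0 (S = 40): continuation = e^(−0.12)·[0.4679·0.0000 + 0.5321·2.1207] = 1.0009; exercise value = 0.0000 ≤ continuation, so V_0 = 1.0009

$1.00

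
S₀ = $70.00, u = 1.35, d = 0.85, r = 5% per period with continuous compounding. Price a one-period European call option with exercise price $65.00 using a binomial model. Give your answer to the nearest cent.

Risk-neutral probability p = (e^0.05 − 0.85)/(1.35 − 0.85) = 0.2013/0.5000 = 0.4025
Terminal stock prices: S_u = 94.5, S_d = 59.5
Terminal payoffs (S − K): max(29.5, 0) = 29.5, max(-5.5, 0) = 0
Node 0 (S = 70): V_0 = e^(−0.05)·[0.4025·29.5000 + 0.5975·0.0000] = 11.2958

$11.30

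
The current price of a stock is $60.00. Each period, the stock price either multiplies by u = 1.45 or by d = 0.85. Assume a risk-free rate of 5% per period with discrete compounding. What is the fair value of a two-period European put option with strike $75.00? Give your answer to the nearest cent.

$13.18

Risk-neutral probability p = (1 + 0.05 − 0.85)/(1.45 − 0.85) = 0.2000/0.6000 = 0.3333
Terminal stock prices: S_uu = 126.2, S_ud = 73.95, S_dd = 43.35
Terminal payoffs (K − S): max(-51.15, 0) = 0, max(1.05, 0) = 1.05, max(31.65, 0) = 31.65
Node u (S = 87): V_u = 1/1.05·[0.3333·0.0000 + 0.6667·1.0500] = 0.6667
Node d (S = 51): V_d = 1/1.05·[0.3333·1.0500 + 0.6667·31.6500] = 20.4286
Node 0 (S = 60): V_0 = 1/1.05·[0.3333·0.6667 + 0.6667·20.4286] = 13.1822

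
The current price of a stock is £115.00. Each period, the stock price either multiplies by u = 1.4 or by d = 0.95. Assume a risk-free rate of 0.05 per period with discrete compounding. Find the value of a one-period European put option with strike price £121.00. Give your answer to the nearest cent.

£8.70

Risk-neutral probability p = (1 + 0.05 − 0.95)/(1.4 − 0.95) = 0.1000/0.4500 = 0.2222
Terminal stock prices: S_u = 161, S_d = 109.2
Terminal payoffs (K − S): max(-40, 0) = 0, max(11.75, 0) = 11.75
Node 0 (S = 115): V_0 = 1/1.05·[0.2222·0.0000 + 0.7778·11.7500] = 8.7037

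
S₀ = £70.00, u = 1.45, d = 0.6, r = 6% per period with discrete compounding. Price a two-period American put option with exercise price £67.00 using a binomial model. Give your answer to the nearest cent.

Risk-neutral probability p = (1 + 0.06 − 0.6)/(1.45 − 0.6) = 0.4600/0.8500 = 0.5412
Terminal stock prices: S_uu = 147.2, S_ud = 60.9, S_dd = 25.2
Terminal payoffs (K − S): max(-80.18, 0) = 0, max(6.1, 0) = 6.1, max(41.8, 0) = 41.8
Node u (S = 101.5): continuation = 1/1.06·[0.5412·0.0000 + 0.4588·6.1000] = 2.6404; exercise value = 0.0000 ≤ continuation, so V_u = 2.6404
Node d (S = 42): continuation = 1/1.06·[0.5412·6.1000 + 0.4588·41.8000] = 21.2075; exercise value = 25.0000 > continuation, so V_d = 25.0000 (exercise)
Node 0 (S = 70): continuation = 1/1.06·[0.5412·2.6404 + 0.4588·25.0000] = 12.1693; exercise value = 0.0000 ≤ continuation, so V_0 = 12.1693

£12.17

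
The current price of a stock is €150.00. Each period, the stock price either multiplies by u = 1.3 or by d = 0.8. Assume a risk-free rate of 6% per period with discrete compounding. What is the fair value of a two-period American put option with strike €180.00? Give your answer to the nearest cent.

€32.50

Risk-neutral probability p = (1 + 0.06 − 0.8)/(1.3 − 0.8) = 0.2600/0.5000 = 0.5200
Terminal stock prices: S_uu = 253.5, S_ud = 156, S_dd = 96
Terminal payoffs (K − S): max(-73.5, 0) = 0, max(24, 0) = 24, max(84, 0) = 84
Node u (S = 195): continuation = 1/1.06·[0.5200·0.0000 + 0.4800·24.0000] = 10.8679; exercise value = 0.0000 ≤ continuation, so V_u = 10.8679
Node d (S = 120): continuation = 1/1.06·[0.5200·24.0000 + 0.4800·84.0000] = 49.8113; exercise value = 60.0000 > continuation, so V_d = 60.0000 (exercise)
Node 0 (S = 150): continuation = 1/1.06·[0.5200·10.8679 + 0.4800·60.0000] = 32.5012; exercise value = 30.0000 ≤ continuation, so V_0 = 32.5012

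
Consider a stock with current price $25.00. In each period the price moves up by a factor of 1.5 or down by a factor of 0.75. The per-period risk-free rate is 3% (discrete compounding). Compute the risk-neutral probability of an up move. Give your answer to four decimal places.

p = 0.3733

Risk-neutral probability p = (1 + 0.03 − 0.75)/(1.5 − 0.75) = 0.2800/0.7500 = 0.3733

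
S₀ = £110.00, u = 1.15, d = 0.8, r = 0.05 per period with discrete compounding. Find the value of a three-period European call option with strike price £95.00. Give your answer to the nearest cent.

Risk-neutral probability p = (1 + 0.05 − 0.8)/(1.15 − 0.8) = 0.2500/0.3500 = 0.7143
Terminal stock prices: S_uuu = 167.3, S_uud = 116.4, S_udd = 80.96, S_ddd = 56.32
Terminal payoffs (S − K): max(72.3, 0) = 72.3, max(21.38, 0) = 21.38, max(-14.04, 0) = 0, max(-38.68, 0) = 0
Node uu (S = 145.5): V_uu = 1/1.05·[0.7143·72.2962 + 0.2857·21.3800] = 54.9988
Node ud (S = 101.2): V_ud = 1/1.05·[0.7143·21.3800 + 0.2857·0.0000] = 14.5442
Node dd (S = 70.4): V_dd = 1/1.05·[0.7143·0.0000 + 0.2857·0.0000] = 0.0000
Node u (S = 126.5): V_u = 1/1.05·[0.7143·54.9988 + 0.2857·14.5442] = 41.3718
Node d (S = 88): V_d = 1/1.05·[0.7143·14.5442 + 0.2857·0.0000] = 9.8940
Node 0 (S = 110): V_0 = 1/1.05·[0.7143·41.3718 + 0.2857·9.8940] = 30.8363

£30.84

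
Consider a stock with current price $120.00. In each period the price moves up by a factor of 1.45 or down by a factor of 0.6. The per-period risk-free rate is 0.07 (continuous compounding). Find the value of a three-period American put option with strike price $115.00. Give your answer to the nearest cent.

Risk-neutral probability p = (e^0.07 − 0.6)/(1.45 − 0.6) = 0.4725/0.8500 = 0.5559
Terminal stock prices: S_uuu = 365.8, S_uud = 151.4, S_udd = 62.64, S_ddd = 25.92
Terminal payoffs (K − S): max(-250.8, 0) = 0, max(-36.38, 0) = 0, max(52.36, 0) = 52.36, max(89.08, 0) = 89.08
Node uu (S = 252.3): continuation = e^(−0.07)·[0.5559·0.0000 + 0.4441·0.0000] = 0.0000; exercise value = 0.0000 ≤ continuation, so V_uu = 0.0000
Node ud (S = 104.4): continuation = e^(−0.07)·[0.5559·0.0000 + 0.4441·52.3600] = 21.6814; exercise value = 10.6000 ≤ continuation, so V_ud = 21.6814
Node dd (S = 43.2): continuation = e^(−0.07)·[0.5559·52.3600 + 0.4441·89.0800] = 64.0253; exercise value = 71.8000 > continuation, so V_dd = 71.8000 (exercise)
Node u (S = 174): continuation = e^(−0.07)·[0.5559·0.0000 + 0.4441·21.6814] = 8.9779; exercise value = 0.0000 ≤ continuation, so V_u = 8.9779
Node d (S = 72): continuation = e^(−0.07)·[0.5559·21.6814 + 0.4441·71.8000] = 40.9689; exercise value = 43.0000 > continuation, so V_d = 43.0000 (exercise)
Node 0 (S = 120): continuation = e^(−0.07)·[0.5559·8.9779 + 0.4441·43.0000] = 22.4589; exercise value = 0.0000 ≤ continuation, so V_0 = 22.4589

$22.46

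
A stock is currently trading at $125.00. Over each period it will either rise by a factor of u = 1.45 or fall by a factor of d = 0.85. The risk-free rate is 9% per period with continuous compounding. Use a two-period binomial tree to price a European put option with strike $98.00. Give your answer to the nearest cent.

Risk-neutral probability p = (e^0.09 − 0.85)/(1.45 − 0.85) = 0.2442/0.6000 = 0.4070
Terminal stock prices: S_uu = 262.8, S_ud = 154.1, S_dd = 90.31
Terminal payoffs (K − S): max(-164.8, 0) = 0, max(-56.06, 0) = 0, max(7.688, 0) = 7.688
Node u (S = 181.2): V_u = e^(−0.09)·[0.4070·0.0000 + 0.5930·0.0000] = 0.0000
Node d (S = 106.2): V_d = e^(−0.09)·[0.4070·0.0000 + 0.5930·7.6875] = 4.1666
Node 0 (S = 125): V_0 = e^(−0.09)·[0.4070·0.0000 + 0.5930·4.1666] = 2.2583

$2.26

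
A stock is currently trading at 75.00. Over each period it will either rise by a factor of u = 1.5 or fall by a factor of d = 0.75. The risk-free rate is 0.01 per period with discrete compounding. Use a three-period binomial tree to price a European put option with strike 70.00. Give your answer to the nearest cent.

Risk-neutral probability p = (1 + 0.01 − 0.75)/(1.5 − 0.75) = 0.2600/0.7500 = 0.3467
Terminal stock prices: S_uuu = 253.1, S_uud = 126.6, S_udd = 63.28, S_ddd = 31.64
Terminal payoffs (K − S): max(-183.1, 0) = 0, max(-56.56, 0) = 0, max(6.719, 0) = 6.719, max(38.36, 0) = 38.36
Node uu (S = 168.8): V_uu = 1/1.01·[0.3467·0.0000 + 0.6533·0.0000] = 0.0000
Node ud (S = 84.38): V_ud = 1/1.01·[0.3467·0.0000 + 0.6533·6.7188] = 4.3461
Node dd (S = 42.19): V_dd = 1/1.01·[0.3467·6.7188 + 0.6533·38.3594] = 27.1194
Node u (S = 112.5): V_u = 1/1.01·[0.3467·0.0000 + 0.6533·4.3461] = 2.8114
Node d (S = 56.25): V_d = 1/1.01·[0.3467·4.3461 + 0.6533·27.1194] = 19.0343
Node 0 (S = 75): V_0 = 1/1.01·[0.3467·2.8114 + 0.6533·19.0343] = 13.2776

13.28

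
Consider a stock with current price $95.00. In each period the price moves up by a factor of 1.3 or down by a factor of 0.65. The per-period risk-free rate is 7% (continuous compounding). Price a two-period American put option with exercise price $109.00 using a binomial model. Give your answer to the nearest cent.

Risk-neutral probability p = (e^0.07 − 0.65)/(1.3 − 0.65) = 0.4225/0.6500 = 0.6500
Terminal stock prices: S_uu = 160.6, S_ud = 80.28, S_dd = 40.14
Terminal payoffs (K − S): max(-51.55, 0) = 0, max(28.72, 0) = 28.72, max(68.86, 0) = 68.86
Node u (S = 123.5): continuation = e^(−0.07)·[0.6500·0.0000 + 0.3500·28.7250] = 9.3737; exercise value = 0.0000 ≤ continuation, so V_u = 9.3737
Node d (S = 61.75): continuation = e^(−0.07)·[0.6500·28.7250 + 0.3500·68.8625] = 39.8809; exercise value = 47.2500 > continuation, so V_d = 47.2500 (exercise)
Node 0 (S = 95): continuation = e^(−0.07)·[0.6500·9.3737 + 0.3500·47.2500] = 21.1000; exercise value = 14.0000 ≤ continuation, so V_0 = 21.1000

$21.10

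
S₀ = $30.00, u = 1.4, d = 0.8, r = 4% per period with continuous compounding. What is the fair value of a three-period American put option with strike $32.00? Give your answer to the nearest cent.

$5.54

Risk-neutral probability p = (e^0.04 − 0.8)/(1.4 − 0.8) = 0.2408/0.6000 = 0.4014
Terminal stock prices: S_uuu = 82.32, S_uud = 47.04, S_udd = 26.88, S_ddd = 15.36
Terminal payoffs (K − S): max(-50.32, 0) = 0, max(-15.04, 0) = 0, max(5.12, 0) = 5.12, max(16.64, 0) = 16.64
Node uu (S = 58.8): continuation = e^(−0.04)·[0.4014·0.0000 + 0.5986·0.0000] = 0.0000; exercise value = 0.0000 ≤ continuation, so V_uu = 0.0000
Node ud (S = 33.6): continuation = e^(−0.04)·[0.4014·0.0000 + 0.5986·5.1200] = 2.9449; exercise value = 0.0000 ≤ continuation, so V_ud = 2.9449
Node dd (S = 19.2): continuation = e^(−0.04)·[0.4014·5.1200 + 0.5986·16.6400] = 11.5453; exercise value = 12.8000 > continuation, so V_dd = 12.8000 (exercise)
Node u (S = 42): continuation = e^(−0.04)·[0.4014·0.0000 + 0.5986·2.9449] = 1.6938; exercise value = 0.0000 ≤ continuation, so V_u = 1.6938
Node d (S = 24): continuation = e^(−0.04)·[0.4014·2.9449 + 0.5986·12.8000] = 8.4978; exercise value = 8.0000 ≤ continuation, so V_d = 8.4978
Node 0 (S = 30): continuation = e^(−0.04)·[0.4014·1.6938 + 0.5986·8.4978] = 5.5409; exercise value = 2.0000 ≤ continuation, so V_0 = 5.5409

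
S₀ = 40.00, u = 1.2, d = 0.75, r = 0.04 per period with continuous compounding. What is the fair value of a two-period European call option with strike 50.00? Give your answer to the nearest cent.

Risk-neutral probability p = (e^0.04 − 0.75)/(1.2 − 0.75) = 0.2908/0.4500 = 0.6462
Terminal stock prices: S_uu = 57.6, S_ud = 36, S_dd = 22.5
Terminal payoffs (S − K): max(7.6, 0) = 7.6, max(-14, 0) = 0, max(-27.5, 0) = 0
Node u (S = 48): V_u = e^(−0.04)·[0.6462·7.6000 + 0.3538·0.0000] = 4.7189
Node d (S = 30): V_d = e^(−0.04)·[0.6462·0.0000 + 0.3538·0.0000] = 0.0000
Node 0 (S = 40): V_0 = e^(−0.04)·[0.6462·4.7189 + 0.3538·0.0000] = 2.9300

2.93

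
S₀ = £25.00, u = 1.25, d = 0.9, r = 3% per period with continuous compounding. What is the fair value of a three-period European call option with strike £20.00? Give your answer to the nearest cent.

Risk-neutral probability p = (e^0.03 − 0.9)/(1.25 − 0.9) = 0.1305/0.3500 = 0.3727
Terminal stock prices: S_uuu = 48.83, S_uud = 35.16, S_udd = 25.31, S_ddd = 18.23
Terminal payoffs (S − K): max(28.83, 0) = 28.83, max(15.16, 0) = 15.16, max(5.312, 0) = 5.312, max(-1.775, 0) = 0
Node uu (S = 39.06): V_uu = e^(−0.03)·[0.3727·28.8281 + 0.6273·15.1562] = 19.6536
Node ud (S = 28.12): V_ud = e^(−0.03)·[0.3727·15.1562 + 0.6273·5.3125] = 8.7161
Node dd (S = 20.25): V_dd = e^(−0.03)·[0.3727·5.3125 + 0.6273·0.0000] = 1.9216
Node u (S = 31.25): V_u = e^(−0.03)·[0.3727·19.6536 + 0.6273·8.7161] = 12.4147
Node d (S = 22.5): V_d = e^(−0.03)·[0.3727·8.7161 + 0.6273·1.9216] = 4.3224
Node 0 (S = 25): V_0 = e^(−0.03)·[0.3727·12.4147 + 0.6273·4.3224] = 7.1218

£7.12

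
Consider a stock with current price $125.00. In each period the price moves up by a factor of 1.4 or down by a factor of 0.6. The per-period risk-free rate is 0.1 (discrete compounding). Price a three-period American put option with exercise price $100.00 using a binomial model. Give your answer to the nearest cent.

Risk-neutral probability p = (1 + 0.1 − 0.6)/(1.4 − 0.6) = 0.5000/0.8000 = 0.6250
Terminal stock prices: S_uuu = 343, S_uud = 147, S_udd = 63, S_ddd = 27
Terminal payoffs (K − S): max(-243, 0) = 0, max(-47, 0) = 0, max(37, 0) = 37, max(73, 0) = 73
Node uu (S = 245): continuation = 1/1.1·[0.6250·0.0000 + 0.3750·0.0000] = 0.0000; exercise value = 0.0000 ≤ continuation, so V_uu = 0.0000
Node ud (S = 105): continuation = 1/1.1·[0.6250·0.0000 + 0.3750·37.0000] = 12.6136; exercise value = 0.0000 ≤ continuation, so V_ud = 12.6136
Node dd (S = 45): continuation = 1/1.1·[0.6250·37.0000 + 0.3750·73.0000] = 45.9091; exercise value = 55.0000 > continuation, so V_dd = 55.0000 (exercise)
Node u (S = 175): continuation = 1/1.1·[0.6250·0.0000 + 0.3750·12.6136] = 4.3001; exercise value = 0.0000 ≤ continuation, so V_u = 4.3001
Node d (S = 75): continuation = 1/1.1·[0.6250·12.6136 + 0.3750·55.0000] = 25.9168; exercise value = 25.0000 ≤ continuation, so V_d = 25.9168
Node 0 (S = 125): continuation = 1/1.1·[0.6250·4.3001 + 0.3750·25.9168] = 11.2785; exercise value = 0.0000 ≤ continuation, so V_0 = 11.2785

$11.28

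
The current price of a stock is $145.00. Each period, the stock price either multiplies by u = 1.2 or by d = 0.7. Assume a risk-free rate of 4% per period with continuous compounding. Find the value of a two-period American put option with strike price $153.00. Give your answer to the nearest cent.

Risk-neutral probability p = (e^0.04 − 0.7)/(1.2 − 0.7) = 0.3408/0.5000 = 0.6816
Terminal stock prices: S_uu = 208.8, S_ud = 121.8, S_dd = 71.05
Terminal payoffs (K − S): max(-55.8, 0) = 0, max(31.2, 0) = 31.2, max(81.95, 0) = 81.95
Node u (S = 174): continuation = e^(−0.04)·[0.6816·0.0000 + 0.3184·31.2000] = 9.5439; exercise value = 0.0000 ≤ continuation, so V_u = 9.5439
Node d (S = 101.5): continuation = e^(−0.04)·[0.6816·31.2000 + 0.3184·81.9500] = 45.5008; exercise value = 51.5000 > continuation, so V_d = 51.5000 (exercise)
Node 0 (S = 145): continuation = e^(−0.04)·[0.6816·9.5439 + 0.3184·51.5000] = 22.0038; exercise value = 8.0000 ≤ continuation, so V_0 = 22.0038

$22.00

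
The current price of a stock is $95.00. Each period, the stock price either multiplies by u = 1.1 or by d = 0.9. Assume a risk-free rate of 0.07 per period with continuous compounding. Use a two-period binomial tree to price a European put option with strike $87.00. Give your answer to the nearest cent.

Risk-neutral probability p = (e^0.07 − 0.9)/(1.1 − 0.9) = 0.1725/0.2000 = 0.8625
Terminal stock prices: S_uu = 115, S_ud = 94.05, S_dd = 76.95
Terminal payoffs (K − S): max(-27.95, 0) = 0, max(-7.05, 0) = 0, max(10.05, 0) = 10.05
Node u (S = 104.5): V_u = e^(−0.07)·[0.8625·0.0000 + 0.1375·0.0000] = 0.0000
Node d (S = 85.5): V_d = e^(−0.07)·[0.8625·0.0000 + 0.1375·10.0500] = 1.2881
Node 0 (S = 95): V_0 = e^(−0.07)·[0.8625·0.0000 + 0.1375·1.2881] = 0.1651

$0.17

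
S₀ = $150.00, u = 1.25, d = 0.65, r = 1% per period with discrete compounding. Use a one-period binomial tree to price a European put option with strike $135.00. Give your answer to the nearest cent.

$14.85

Risk-neutral probability p = (1 + 0.01 − 0.65)/(1.25 − 0.65) = 0.3600/0.6000 = 0.6000
Terminal stock prices: S_u = 187.5, S_d = 97.5
Terminal payoffs (K − S): max(-52.5, 0) = 0, max(37.5, 0) = 37.5
Node 0 (S = 150): V_0 = 1/1.01·[0.6000·0.0000 + 0.4000·37.5000] = 14.8515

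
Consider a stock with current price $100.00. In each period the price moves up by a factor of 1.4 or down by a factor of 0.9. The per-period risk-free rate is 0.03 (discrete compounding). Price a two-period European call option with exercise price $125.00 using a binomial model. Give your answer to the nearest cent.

$4.89

Risk-neutral probability p = (1 + 0.03 − 0.9)/(1.4 − 0.9) = 0.1300/0.5000 = 0.2600
Terminal stock prices: S_uu = 196, S_ud = 126, S_dd = 81
Terminal payoffs (S − K): max(71, 0) = 71, max(1, 0) = 1, max(-44, 0) = 0
Node u (S = 140): V_u = 1/1.03·[0.2600·71.0000 + 0.7400·1.0000] = 18.6408
Node d (S = 90): V_d = 1/1.03·[0.2600·1.0000 + 0.7400·0.0000] = 0.2524
Node 0 (S = 100): V_0 = 1/1.03·[0.2600·18.6408 + 0.7400·0.2524] = 4.8868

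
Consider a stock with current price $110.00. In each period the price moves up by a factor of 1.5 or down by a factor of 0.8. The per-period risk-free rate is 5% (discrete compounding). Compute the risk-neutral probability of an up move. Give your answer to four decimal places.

p = 0.3571

Risk-neutral probability p = (1 + 0.05 − 0.8)/(1.5 − 0.8) = 0.2500/0.7000 = 0.3571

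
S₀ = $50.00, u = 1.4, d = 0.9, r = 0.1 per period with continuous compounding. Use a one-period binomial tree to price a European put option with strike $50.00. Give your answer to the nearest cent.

Risk-neutral probability p = (e^0.1 − 0.9)/(1.4 − 0.9) = 0.2052/0.5000 = 0.4103
Terminal stock prices: S_u = 70, S_d = 45
Terminal payoffs (K − S): max(-20, 0) = 0, max(5, 0) = 5
Node 0 (S = 50): V_0 = e^(−0.1)·[0.4103·0.0000 + 0.5897·5.0000] = 2.6677

$2.67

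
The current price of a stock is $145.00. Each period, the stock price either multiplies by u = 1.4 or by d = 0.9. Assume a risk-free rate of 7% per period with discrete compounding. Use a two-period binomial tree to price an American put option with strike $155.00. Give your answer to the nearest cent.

Risk-neutral probability p = (1 + 0.07 − 0.9)/(1.4 − 0.9) = 0.1700/0.5000 = 0.3400
Terminal stock prices: S_uu = 284.2, S_ud = 182.7, S_dd = 117.5
Terminal payoffs (K − S): max(-129.2, 0) = 0, max(-27.7, 0) = 0, max(37.55, 0) = 37.55
Node u (S = 203): continuation = 1/1.07·[0.3400·0.0000 + 0.6600·0.0000] = 0.0000; exercise value = 0.0000 ≤ continuation, so V_u = 0.0000
Node d (S = 130.5): continuation = 1/1.07·[0.3400·0.0000 + 0.6600·37.5500] = 23.1617; exercise value = 24.5000 > continuation, so V_d = 24.5000 (exercise)
Node 0 (S = 145): continuation = 1/1.07·[0.3400·0.0000 + 0.6600·24.5000] = 15.1121; exercise value = 10.0000 ≤ continuation, so V_0 = 15.1121

$15.11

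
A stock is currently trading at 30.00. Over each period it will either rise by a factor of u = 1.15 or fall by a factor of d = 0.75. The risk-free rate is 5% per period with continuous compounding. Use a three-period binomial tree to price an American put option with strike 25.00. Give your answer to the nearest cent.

0.89

Risk-neutral probability p = (e^0.05 − 0.75)/(1.15 − 0.75) = 0.3013/0.4000 = 0.7532
Terminal stock prices: S_uuu = 45.63, S_uud = 29.76, S_udd = 19.41, S_ddd = 12.66
Terminal payoffs (K − S): max(-20.63, 0) = 0, max(-4.756, 0) = 0, max(5.594, 0) = 5.594, max(12.34, 0) = 12.34
Node uu (S = 39.67): continuation = e^(−0.05)·[0.7532·0.0000 + 0.2468·0.0000] = 0.0000; exercise value = 0.0000 ≤ continuation, so V_uu = 0.0000
Node ud (S = 25.88): continuation = e^(−0.05)·[0.7532·0.0000 + 0.2468·5.5938] = 1.3133; exercise value = 0.0000 ≤ continuation, so V_ud = 1.3133
Node dd (S = 16.88): continuation = e^(−0.05)·[0.7532·5.5938 + 0.2468·12.3438] = 6.9057; exercise value = 8.1250 > continuation, so V_dd = 8.1250 (exercise)
Node u (S = 34.5): continuation = e^(−0.05)·[0.7532·0.0000 + 0.2468·1.3133] = 0.3083; exercise value = 0.0000 ≤ continuation, so V_u = 0.3083
Node d (S = 22.5): continuation = e^(−0.05)·[0.7532·1.3133 + 0.2468·8.1250] = 2.8486; exercise value = 2.5000 ≤ continuation, so V_d = 2.8486
Node 0 (S = 30): continuation = e^(−0.05)·[0.7532·0.3083 + 0.2468·2.8486] = 0.8897; exercise value = 0.0000 ≤ continuation, so V_0 = 0.8897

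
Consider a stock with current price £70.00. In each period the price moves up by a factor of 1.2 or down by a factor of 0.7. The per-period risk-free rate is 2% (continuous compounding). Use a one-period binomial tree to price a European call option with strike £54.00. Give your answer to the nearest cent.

£18.83

Risk-neutral probability p = (e^0.02 − 0.7)/(1.2 − 0.7) = 0.3202/0.5000 = 0.6404
Terminal stock prices: S_u = 84, S_d = 49
Terminal payoffs (S − K): max(30, 0) = 30, max(-5, 0) = 0
Node 0 (S = 70): V_0 = e^(−0.02)·[0.6404·30.0000 + 0.3596·0.0000] = 18.8317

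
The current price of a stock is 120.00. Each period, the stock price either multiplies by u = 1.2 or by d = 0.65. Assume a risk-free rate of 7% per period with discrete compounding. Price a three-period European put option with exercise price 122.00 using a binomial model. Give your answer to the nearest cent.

10.62

Risk-neutral probability p = (1 + 0.07 − 0.65)/(1.2 − 0.65) = 0.4200/0.5500 = 0.7636
Terminal stock prices: S_uuu = 207.4, S_uud = 112.3, S_udd = 60.84, S_ddd = 32.95
Terminal payoffs (K − S): max(-85.36, 0) = 0, max(9.68, 0) = 9.68, max(61.16, 0) = 61.16, max(89.05, 0) = 89.05
Node uu (S = 172.8): V_uu = 1/1.07·[0.7636·0.0000 + 0.2364·9.6800] = 2.1383
Node ud (S = 93.6): V_ud = 1/1.07·[0.7636·9.6800 + 0.2364·61.1600] = 20.4187
Node dd (S = 50.7): V_dd = 1/1.07·[0.7636·61.1600 + 0.2364·89.0450] = 63.3187
Node u (S = 144): V_u = 1/1.07·[0.7636·2.1383 + 0.2364·20.4187] = 6.0366
Node d (S = 78): V_d = 1/1.07·[0.7636·20.4187 + 0.2364·63.3187] = 28.5595
Node 0 (S = 120): V_0 = 1/1.07·[0.7636·6.0366 + 0.2364·28.5595] = 10.6170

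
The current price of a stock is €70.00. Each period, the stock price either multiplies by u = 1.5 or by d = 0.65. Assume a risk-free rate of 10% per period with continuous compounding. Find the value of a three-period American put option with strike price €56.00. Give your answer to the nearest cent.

Risk-neutral probability p = (e^0.1 − 0.65)/(1.5 − 0.65) = 0.4552/0.8500 = 0.5355
Terminal stock prices: S_uuu = 236.2, S_uud = 102.4, S_udd = 44.36, S_ddd = 19.22
Terminal payoffs (K − S): max(-180.2, 0) = 0, max(-46.38, 0) = 0, max(11.64, 0) = 11.64, max(36.78, 0) = 36.78
Node uu (S = 157.5): continuation = e^(−0.1)·[0.5355·0.0000 + 0.4645·0.0000] = 0.0000; exercise value = 0.0000 ≤ continuation, so V_uu = 0.0000
Node ud (S = 68.25): continuation = e^(−0.1)·[0.5355·0.0000 + 0.4645·11.6375] = 4.8913; exercise value = 0.0000 ≤ continuation, so V_ud = 4.8913
Node dd (S = 29.58): continuation = e^(−0.1)·[0.5355·11.6375 + 0.4645·36.7763] = 21.0959; exercise value = 26.4250 > continuation, so V_dd = 26.4250 (exercise)
Node u (S = 105): continuation = e^(−0.1)·[0.5355·0.0000 + 0.4645·4.8913] = 2.0558; exercise value = 0.0000 ≤ continuation, so V_u = 2.0558
Node d (S = 45.5): continuation = e^(−0.1)·[0.5355·4.8913 + 0.4645·26.4250] = 13.4765; exercise value = 10.5000 ≤ continuation, so V_d = 13.4765
Node 0 (S = 70): continuation = e^(−0.1)·[0.5355·2.0558 + 0.4645·13.4765] = 6.6603; exercise value = 0.0000 ≤ continuation, so V_0 = 6.6603

€6.66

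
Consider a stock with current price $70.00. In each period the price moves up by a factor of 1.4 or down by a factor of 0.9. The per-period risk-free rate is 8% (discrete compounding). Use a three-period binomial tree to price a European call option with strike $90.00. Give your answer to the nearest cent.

Risk-neutral probability p = (1 + 0.08 − 0.9)/(1.4 − 0.9) = 0.1800/0.5000 = 0.3600
Terminal stock prices: S_uuu = 192.1, S_uud = 123.5, S_udd = 79.38, S_ddd = 51.03
Terminal payoffs (S − K): max(102.1, 0) = 102.1, max(33.48, 0) = 33.48, max(-10.62, 0) = 0, max(-38.97, 0) = 0
Node uu (S = 137.2): V_uu = 1/1.08·[0.3600·102.0800 + 0.6400·33.4800] = 53.8667
Node ud (S = 88.2): V_ud = 1/1.08·[0.3600·33.4800 + 0.6400·0.0000] = 11.1600
Node dd (S = 56.7): V_dd = 1/1.08·[0.3600·0.0000 + 0.6400·0.0000] = 0.0000
Node u (S = 98): V_u = 1/1.08·[0.3600·53.8667 + 0.6400·11.1600] = 24.5689
Node d (S = 63): V_d = 1/1.08·[0.3600·11.1600 + 0.6400·0.0000] = 3.7200
Node 0 (S = 70): V_0 = 1/1.08·[0.3600·24.5689 + 0.6400·3.7200] = 10.3941

$10.39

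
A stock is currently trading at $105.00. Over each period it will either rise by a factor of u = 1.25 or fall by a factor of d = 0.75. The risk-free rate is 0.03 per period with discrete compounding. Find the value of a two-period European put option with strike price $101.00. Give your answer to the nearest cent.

$8.84

Risk-neutral probability p = (1 + 0.03 − 0.75)/(1.25 − 0.75) = 0.2800/0.5000 = 0.5600
Terminal stock prices: S_uu = 164.1, S_ud = 98.44, S_dd = 59.06
Terminal payoffs (K − S): max(-63.06, 0) = 0, max(2.562, 0) = 2.562, max(41.94, 0) = 41.94
Node u (S = 131.2): V_u = 1/1.03·[0.5600·0.0000 + 0.4400·2.5625] = 1.0947
Node d (S = 78.75): V_d = 1/1.03·[0.5600·2.5625 + 0.4400·41.9375] = 19.3083
Node 0 (S = 105): V_0 = 1/1.03·[0.5600·1.0947 + 0.4400·19.3083] = 8.8433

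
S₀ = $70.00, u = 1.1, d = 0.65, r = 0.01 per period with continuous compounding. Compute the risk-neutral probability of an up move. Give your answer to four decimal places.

p = 0.8001

Risk-neutral probability p = (e^0.01 − 0.65)/(1.1 − 0.65) = 0.3601/0.4500 = 0.8001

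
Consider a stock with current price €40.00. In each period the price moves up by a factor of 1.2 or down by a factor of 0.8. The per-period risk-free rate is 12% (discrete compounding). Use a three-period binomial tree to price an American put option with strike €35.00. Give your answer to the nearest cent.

Risk-neutral probability p = (1 + 0.12 − 0.8)/(1.2 − 0.8) = 0.3200/0.4000 = 0.8000
Terminal stock prices: S_uuu = 69.12, S_uud = 46.08, S_udd = 30.72, S_ddd = 20.48
Terminal payoffs (K − S): max(-34.12, 0) = 0, max(-11.08, 0) = 0, max(4.28, 0) = 4.28, max(14.52, 0) = 14.52
Node uu (S = 57.6): continuation = 1/1.12·[0.8000·0.0000 + 0.2000·0.0000] = 0.0000; exercise value = 0.0000 ≤ continuation, so V_uu = 0.0000
Node ud (S = 38.4): continuation = 1/1.12·[0.8000·0.0000 + 0.2000·4.2800] = 0.7643; exercise value = 0.0000 ≤ continuation, so V_ud = 0.7643
Node dd (S = 25.6): continuation = 1/1.12·[0.8000·4.2800 + 0.2000·14.5200] = 5.6500; exercise value = 9.4000 > continuation, so V_dd = 9.4000 (exercise)
Node u (S = 48): continuation = 1/1.12·[0.8000·0.0000 + 0.2000·0.7643] = 0.1365; exercise value = 0.0000 ≤ continuation, so V_u = 0.1365
Node d (S = 32): continuation = 1/1.12·[0.8000·0.7643 + 0.2000·9.4000] = 2.2245; exercise value = 3.0000 > continuation, so V_d = 3.0000 (exercise)
Node 0 (S = 40): continuation = 1/1.12·[0.8000·0.1365 + 0.2000·3.0000] = 0.6332; exercise value = 0.0000 ≤ continuation, so V_0 = 0.6332

€0.63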